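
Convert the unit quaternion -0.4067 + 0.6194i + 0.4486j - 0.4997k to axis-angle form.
axis = (0.678, 0.491, -0.547), θ = 228°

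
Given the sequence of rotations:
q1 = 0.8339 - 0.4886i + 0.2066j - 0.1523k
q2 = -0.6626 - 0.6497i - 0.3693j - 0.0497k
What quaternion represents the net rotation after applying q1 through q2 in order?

q2 · q1 = -0.8013 - 0.1515i - 0.5195j - 0.2552k
-0.8013 - 0.1515i - 0.5195j - 0.2552k


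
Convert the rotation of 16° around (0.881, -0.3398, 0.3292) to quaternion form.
0.9903 + 0.1226i - 0.0473j + 0.0458k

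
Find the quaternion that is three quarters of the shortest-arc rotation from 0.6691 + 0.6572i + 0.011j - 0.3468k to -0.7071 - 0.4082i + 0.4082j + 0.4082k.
0.7141 + 0.4827i - 0.309j - 0.402k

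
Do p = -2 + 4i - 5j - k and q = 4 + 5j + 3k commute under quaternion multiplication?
No: pq = 20 + 6i - 42j + 10k ≠ 20 + 26i - 18j - 30k = qp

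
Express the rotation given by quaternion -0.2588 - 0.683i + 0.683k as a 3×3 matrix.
[[0.067, 0.3535, -0.933], [-0.3535, -0.866, -0.3535], [-0.933, 0.3535, 0.067]]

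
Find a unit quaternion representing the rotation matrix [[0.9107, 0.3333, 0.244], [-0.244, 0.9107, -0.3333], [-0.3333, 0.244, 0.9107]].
0.9659 + 0.1494i + 0.1494j - 0.1494k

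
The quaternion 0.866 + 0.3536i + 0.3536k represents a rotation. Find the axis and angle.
axis = (√2/2, 0, √2/2), θ = π/3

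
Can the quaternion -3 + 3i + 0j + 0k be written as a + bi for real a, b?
Yes. The quaternion -3 + 3i has j- and k-coefficients y = z = 0, so it lies in the complex subalgebra spanned by 1 and i.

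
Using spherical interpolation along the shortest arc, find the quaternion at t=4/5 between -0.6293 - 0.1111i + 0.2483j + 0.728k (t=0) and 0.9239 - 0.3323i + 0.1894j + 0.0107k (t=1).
-0.9459 + 0.2588i - 0.1029j + 0.1663k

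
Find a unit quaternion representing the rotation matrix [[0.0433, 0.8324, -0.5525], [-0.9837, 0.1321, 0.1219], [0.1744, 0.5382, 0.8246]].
0.7071 + 0.1472i - 0.257j - 0.6421k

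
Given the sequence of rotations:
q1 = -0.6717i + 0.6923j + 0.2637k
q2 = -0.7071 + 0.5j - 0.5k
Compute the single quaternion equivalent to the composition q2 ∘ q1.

q2 · q1 = -0.2143 + 0.953i - 0.1537j + 0.1494k
-0.2143 + 0.953i - 0.1537j + 0.1494k


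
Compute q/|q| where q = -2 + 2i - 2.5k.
-0.5298 + 0.5298i - 0.6623k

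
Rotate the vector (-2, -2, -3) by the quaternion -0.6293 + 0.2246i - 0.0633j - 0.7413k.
(2.897, -2.539, -1.47)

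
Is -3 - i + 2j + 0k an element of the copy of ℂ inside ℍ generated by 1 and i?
No. The quaternion -3 - i + 2j has j-coefficient y = 2 and k-coefficient z = 0, not both zero, so it does not lie in the complex subalgebra spanned by 1 and i.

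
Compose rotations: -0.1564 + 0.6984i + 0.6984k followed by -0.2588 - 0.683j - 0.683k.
0.5175 - 0.6578i - 0.3702j + 0.4031k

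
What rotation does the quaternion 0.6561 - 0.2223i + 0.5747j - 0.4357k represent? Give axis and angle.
axis = (-0.2946, 0.7615, -0.5773), θ = 98°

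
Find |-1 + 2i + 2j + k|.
√10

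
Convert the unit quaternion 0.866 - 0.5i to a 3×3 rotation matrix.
[[1, 0, 0], [0, 0.5, 0.866], [0, -0.866, 0.5]]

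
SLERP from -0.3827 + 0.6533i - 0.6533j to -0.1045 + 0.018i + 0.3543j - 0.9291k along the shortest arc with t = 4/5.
-0.0115 + 0.1659i - 0.5052j + 0.8468k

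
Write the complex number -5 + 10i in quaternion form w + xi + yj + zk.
-5 + 10i + 0j + 0k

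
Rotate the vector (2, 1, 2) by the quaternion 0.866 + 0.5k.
(0.134, 2.232, 2)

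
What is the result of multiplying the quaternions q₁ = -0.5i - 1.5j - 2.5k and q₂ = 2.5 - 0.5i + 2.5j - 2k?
-1.5 + 8i - 3.5j - 8.25k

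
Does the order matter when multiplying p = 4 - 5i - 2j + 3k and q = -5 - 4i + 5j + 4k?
Yes: pq = -42 - 14i + 38j - 32k ≠ -42 + 32i + 22j + 34k = qp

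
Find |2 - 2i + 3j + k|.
√18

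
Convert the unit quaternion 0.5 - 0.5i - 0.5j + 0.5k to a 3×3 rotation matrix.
[[0, 0, -1], [1, 0, 0], [0, -1, 0]]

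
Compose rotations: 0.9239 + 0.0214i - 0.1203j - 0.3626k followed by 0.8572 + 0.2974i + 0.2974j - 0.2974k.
0.7135 + 0.1495i + 0.2731j - 0.6277k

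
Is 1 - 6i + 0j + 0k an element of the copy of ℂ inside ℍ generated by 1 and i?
Yes. The quaternion 1 - 6i has j- and k-coefficients y = z = 0, so it lies in the complex subalgebra spanned by 1 and i.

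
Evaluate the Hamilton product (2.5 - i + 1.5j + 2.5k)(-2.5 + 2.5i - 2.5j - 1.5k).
3.75 + 12.75i - 5.25j - 11.25k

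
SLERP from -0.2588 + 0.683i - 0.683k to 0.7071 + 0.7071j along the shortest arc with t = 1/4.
-0.4714 + 0.5992i - 0.2444j - 0.5992k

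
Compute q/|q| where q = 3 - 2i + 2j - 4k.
0.5222 - 0.3482i + 0.3482j - 0.6963k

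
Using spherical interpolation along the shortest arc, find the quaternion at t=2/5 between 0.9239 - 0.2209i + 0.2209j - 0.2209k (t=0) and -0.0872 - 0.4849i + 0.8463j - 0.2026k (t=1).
0.6313 - 0.4128i + 0.5999j - 0.2666k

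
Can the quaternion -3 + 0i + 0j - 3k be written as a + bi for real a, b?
No. The quaternion -3 - 3k has j-coefficient y = 0 and k-coefficient z = -3, not both zero, so it does not lie in the complex subalgebra spanned by 1 and i.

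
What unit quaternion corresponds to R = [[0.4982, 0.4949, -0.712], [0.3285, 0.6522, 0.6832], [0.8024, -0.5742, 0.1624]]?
0.7604 - 0.4134i - 0.4979j - 0.0547k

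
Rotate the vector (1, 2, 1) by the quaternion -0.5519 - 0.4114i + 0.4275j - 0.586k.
(-2.039, -0.711, 1.156)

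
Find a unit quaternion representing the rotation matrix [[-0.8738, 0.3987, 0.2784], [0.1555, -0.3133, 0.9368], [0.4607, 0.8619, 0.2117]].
-0.0785 + 0.2386i + 0.5807j + 0.7744k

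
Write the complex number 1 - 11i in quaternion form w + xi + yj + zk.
1 - 11i + 0j + 0k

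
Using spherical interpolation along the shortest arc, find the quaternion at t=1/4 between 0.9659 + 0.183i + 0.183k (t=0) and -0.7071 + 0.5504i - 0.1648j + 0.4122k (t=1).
0.9983 - 0.0148i + 0.0491j + 0.0264k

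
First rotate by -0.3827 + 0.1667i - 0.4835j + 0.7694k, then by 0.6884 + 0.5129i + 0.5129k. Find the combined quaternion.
-0.7436 + 0.1665i - 0.642j + 0.0854k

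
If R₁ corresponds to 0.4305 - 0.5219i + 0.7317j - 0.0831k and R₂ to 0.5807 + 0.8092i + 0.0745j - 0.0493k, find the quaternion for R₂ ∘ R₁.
0.6137 + 0.0752i + 0.5499j + 0.5615k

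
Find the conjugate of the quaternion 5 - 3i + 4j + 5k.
5 + 3i - 4j - 5k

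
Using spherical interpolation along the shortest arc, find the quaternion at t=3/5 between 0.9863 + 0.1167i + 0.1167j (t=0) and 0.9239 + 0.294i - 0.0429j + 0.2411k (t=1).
0.9628 + 0.2262i + 0.0214j + 0.1465k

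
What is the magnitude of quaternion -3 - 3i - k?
√19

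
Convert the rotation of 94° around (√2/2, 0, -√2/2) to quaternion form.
0.682 + 0.5171i - 0.5171k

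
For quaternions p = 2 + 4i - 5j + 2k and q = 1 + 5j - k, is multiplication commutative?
No: pq = 29 - i + 9j + 20k ≠ 29 + 9i + j - 20k = qp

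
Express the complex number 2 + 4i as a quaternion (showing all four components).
2 + 4i + 0j + 0k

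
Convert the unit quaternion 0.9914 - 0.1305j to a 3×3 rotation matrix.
[[0.9659, 0, -0.2588], [0, 1, 0], [0.2588, 0, 0.9659]]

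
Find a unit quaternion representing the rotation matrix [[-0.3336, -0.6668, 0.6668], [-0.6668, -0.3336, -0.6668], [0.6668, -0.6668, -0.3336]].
0.5774i - 0.5774j + 0.5774k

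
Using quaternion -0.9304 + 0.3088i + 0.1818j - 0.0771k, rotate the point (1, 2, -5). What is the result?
(2.789, -0.882, -4.631)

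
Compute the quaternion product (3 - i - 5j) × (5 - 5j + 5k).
-10 - 30i - 35j + 20k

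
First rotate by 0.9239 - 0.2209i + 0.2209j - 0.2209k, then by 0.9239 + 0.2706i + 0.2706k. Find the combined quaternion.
0.9731 - 0.0139i + 0.2041j + 0.1057k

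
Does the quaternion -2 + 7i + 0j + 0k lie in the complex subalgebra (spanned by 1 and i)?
Yes. The quaternion -2 + 7i has j- and k-coefficients y = z = 0, so it lies in the complex subalgebra spanned by 1 and i.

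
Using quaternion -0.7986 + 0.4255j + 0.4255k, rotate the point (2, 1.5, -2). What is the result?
(2.93, -1.127, 0.627)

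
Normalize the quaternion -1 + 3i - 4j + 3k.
-0.169 + 0.5071i - 0.6761j + 0.5071k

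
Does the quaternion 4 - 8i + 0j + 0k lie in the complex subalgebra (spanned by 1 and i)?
Yes. The quaternion 4 - 8i has j- and k-coefficients y = z = 0, so it lies in the complex subalgebra spanned by 1 and i.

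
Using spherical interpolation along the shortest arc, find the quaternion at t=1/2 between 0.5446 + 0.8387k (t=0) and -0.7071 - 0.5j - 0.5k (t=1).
0.6589 + 0.2632j + 0.7047k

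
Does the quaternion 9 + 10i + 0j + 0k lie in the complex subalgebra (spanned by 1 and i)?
Yes. The quaternion 9 + 10i has j- and k-coefficients y = z = 0, so it lies in the complex subalgebra spanned by 1 and i.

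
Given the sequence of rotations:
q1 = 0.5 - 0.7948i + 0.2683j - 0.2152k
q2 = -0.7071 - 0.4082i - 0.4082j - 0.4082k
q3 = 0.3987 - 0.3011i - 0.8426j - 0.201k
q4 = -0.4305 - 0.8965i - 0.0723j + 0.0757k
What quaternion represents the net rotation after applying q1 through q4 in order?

q2 · q1 = -0.6563 + 0.5553i - 0.1572j - 0.4859k
q3 · q2 · q1 = -0.3246 + 0.7968i + 0.2324j + 0.4534k
q4 · q3 · q2 · q1 = 0.8366 - 0.1024i + 0.3902j - 0.3705k
0.8366 - 0.1024i + 0.3902j - 0.3705k


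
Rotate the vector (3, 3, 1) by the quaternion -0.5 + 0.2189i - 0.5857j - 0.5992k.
(-3.456, 2.507, -0.877)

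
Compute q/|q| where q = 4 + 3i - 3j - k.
0.6761 + 0.5071i - 0.5071j - 0.169k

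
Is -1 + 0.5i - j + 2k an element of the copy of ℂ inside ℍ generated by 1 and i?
No. The quaternion -1 + 0.5i - j + 2k has j-coefficient y = -1 and k-coefficient z = 2, not both zero, so it does not lie in the complex subalgebra spanned by 1 and i.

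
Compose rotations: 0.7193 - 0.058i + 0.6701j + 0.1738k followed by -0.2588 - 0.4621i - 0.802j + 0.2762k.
0.2765 - 0.6418i - 0.686j - 0.2025k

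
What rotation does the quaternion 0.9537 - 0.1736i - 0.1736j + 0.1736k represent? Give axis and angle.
axis = (-√3/3, -√3/3, √3/3), θ = 35°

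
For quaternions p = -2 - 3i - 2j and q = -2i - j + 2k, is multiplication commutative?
No: pq = -8 + 8j - 5k ≠ -8 + 8i - 4j - 3k = qp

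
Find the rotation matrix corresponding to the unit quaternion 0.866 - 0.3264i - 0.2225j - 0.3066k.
[[0.713, 0.6763, -0.1852], [-0.3858, 0.5989, 0.7018], [0.5855, -0.4289, 0.6879]]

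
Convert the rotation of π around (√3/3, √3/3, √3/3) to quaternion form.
0.5774i + 0.5774j + 0.5774k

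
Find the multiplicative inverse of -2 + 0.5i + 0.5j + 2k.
-0.2353 - 0.0588i - 0.0588j - 0.2353k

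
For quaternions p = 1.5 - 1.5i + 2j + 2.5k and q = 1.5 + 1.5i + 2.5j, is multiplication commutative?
No: pq = -0.5 - 6.25i + 10.5j - 3k ≠ -0.5 + 6.25i + 3j + 10.5k = qp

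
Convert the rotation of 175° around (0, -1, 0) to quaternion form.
0.0436 - 0.999j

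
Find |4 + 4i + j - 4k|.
7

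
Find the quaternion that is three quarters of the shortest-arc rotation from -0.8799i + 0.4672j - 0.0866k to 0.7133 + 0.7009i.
-0.5695 - 0.8107i + 0.1333j - 0.0247k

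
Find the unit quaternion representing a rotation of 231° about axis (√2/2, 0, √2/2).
-0.4305 + 0.6382i + 0.6382k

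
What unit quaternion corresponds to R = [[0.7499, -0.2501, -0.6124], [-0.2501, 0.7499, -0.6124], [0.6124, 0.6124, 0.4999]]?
0.866 + 0.3536i - 0.3536j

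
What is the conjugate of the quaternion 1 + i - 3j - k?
1 - i + 3j + k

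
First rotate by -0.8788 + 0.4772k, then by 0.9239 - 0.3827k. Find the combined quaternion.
-0.6293 + 0.7772k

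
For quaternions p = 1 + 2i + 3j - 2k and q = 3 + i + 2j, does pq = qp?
No: pq = -5 + 11i + 9j - 5k ≠ -5 + 3i + 13j - 7k = qp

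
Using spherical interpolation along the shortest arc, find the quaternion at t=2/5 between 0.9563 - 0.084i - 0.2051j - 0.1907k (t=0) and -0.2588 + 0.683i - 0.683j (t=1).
0.8639 - 0.4327i + 0.2138j - 0.1444k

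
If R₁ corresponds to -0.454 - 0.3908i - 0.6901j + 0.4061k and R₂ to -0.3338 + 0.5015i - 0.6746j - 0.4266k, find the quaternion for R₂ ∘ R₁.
0.0552 - 0.6656i + 0.4997j - 0.5516k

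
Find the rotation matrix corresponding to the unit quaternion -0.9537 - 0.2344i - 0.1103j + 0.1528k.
[[0.929, 0.3432, 0.1388], [-0.2397, 0.8434, -0.4808], [-0.282, 0.4134, 0.8658]]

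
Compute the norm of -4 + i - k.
√18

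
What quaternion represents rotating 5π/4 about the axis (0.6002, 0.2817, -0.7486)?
-0.3827 + 0.5545i + 0.2603j - 0.6916k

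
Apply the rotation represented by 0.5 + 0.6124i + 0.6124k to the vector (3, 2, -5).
(-4.225, 3.899, 2.225)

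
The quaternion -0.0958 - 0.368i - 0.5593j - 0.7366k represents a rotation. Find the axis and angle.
axis = (-0.3697, -0.5619, -0.74), θ = 191°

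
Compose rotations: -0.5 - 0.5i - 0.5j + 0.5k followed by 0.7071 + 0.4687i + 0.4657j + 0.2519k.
-0.0123 - 0.2291i - 0.9467j + 0.2261k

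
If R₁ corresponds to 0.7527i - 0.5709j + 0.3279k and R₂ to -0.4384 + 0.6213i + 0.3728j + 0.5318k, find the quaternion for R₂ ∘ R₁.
-0.4292 + 0.0959i + 0.4468j - 0.7791k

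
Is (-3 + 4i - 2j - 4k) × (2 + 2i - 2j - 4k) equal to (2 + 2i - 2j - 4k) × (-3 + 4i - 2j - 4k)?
No: pq = -34 + 2i + 10j ≠ -34 + 2i - 6j + 8k = qp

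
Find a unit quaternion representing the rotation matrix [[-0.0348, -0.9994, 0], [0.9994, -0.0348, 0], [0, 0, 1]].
0.6947 + 0.7193k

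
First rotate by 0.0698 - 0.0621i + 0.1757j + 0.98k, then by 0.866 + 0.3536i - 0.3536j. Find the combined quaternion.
0.1445 - 0.3756i - 0.2191j + 0.8888k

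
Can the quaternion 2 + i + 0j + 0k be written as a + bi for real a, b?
Yes. The quaternion 2 + i has j- and k-coefficients y = z = 0, so it lies in the complex subalgebra spanned by 1 and i.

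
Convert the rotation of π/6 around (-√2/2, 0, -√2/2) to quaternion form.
0.9659 - 0.183i - 0.183k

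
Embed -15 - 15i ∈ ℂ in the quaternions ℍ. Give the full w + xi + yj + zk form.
-15 - 15i + 0j + 0k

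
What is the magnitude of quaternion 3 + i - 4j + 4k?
√42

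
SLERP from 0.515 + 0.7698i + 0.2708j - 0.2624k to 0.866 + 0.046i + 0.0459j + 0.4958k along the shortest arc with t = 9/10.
0.8855 + 0.1423i + 0.0782j + 0.4354k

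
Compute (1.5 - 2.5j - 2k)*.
1.5 + 2.5j + 2k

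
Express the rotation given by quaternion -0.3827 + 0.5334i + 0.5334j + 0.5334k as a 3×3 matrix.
[[-0.1381, 0.9773, 0.1608], [0.1608, -0.1381, 0.9773], [0.9773, 0.1608, -0.1381]]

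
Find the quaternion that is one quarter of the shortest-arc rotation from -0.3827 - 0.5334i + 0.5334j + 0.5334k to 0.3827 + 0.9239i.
-0.4126 - 0.6855i + 0.4242j + 0.4242k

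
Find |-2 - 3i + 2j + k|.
√18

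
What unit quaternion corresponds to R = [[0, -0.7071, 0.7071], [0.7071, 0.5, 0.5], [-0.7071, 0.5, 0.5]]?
0.7071 + 0.5j + 0.5k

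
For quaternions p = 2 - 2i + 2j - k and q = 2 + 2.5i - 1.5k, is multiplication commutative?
No: pq = 7.5 - 2i - 1.5j - 10k ≠ 7.5 + 4i + 9.5j = qp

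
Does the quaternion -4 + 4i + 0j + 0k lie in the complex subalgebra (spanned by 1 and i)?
Yes. The quaternion -4 + 4i has j- and k-coefficients y = z = 0, so it lies in the complex subalgebra spanned by 1 and i.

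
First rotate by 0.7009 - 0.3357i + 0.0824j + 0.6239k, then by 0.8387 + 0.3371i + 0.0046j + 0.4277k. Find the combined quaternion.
0.4338 - 0.0777i - 0.2816j + 0.8524k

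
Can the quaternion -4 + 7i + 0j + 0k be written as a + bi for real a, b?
Yes. The quaternion -4 + 7i has j- and k-coefficients y = z = 0, so it lies in the complex subalgebra spanned by 1 and i.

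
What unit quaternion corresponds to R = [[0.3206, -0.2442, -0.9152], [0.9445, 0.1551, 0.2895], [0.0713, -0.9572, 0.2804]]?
0.6626 - 0.4704i - 0.3722j + 0.4485k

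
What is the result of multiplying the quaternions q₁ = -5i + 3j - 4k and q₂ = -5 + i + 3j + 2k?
4 + 43i - 9j + 2k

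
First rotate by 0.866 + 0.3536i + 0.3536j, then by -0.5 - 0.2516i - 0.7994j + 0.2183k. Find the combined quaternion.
-0.0614 - 0.4719i - 0.7919j + 0.3827k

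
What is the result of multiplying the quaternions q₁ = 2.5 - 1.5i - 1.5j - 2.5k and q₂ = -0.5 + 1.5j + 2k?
6 + 1.5i + 7.5j + 4k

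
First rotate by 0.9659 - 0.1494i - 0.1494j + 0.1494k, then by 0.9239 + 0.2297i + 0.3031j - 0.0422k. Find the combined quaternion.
0.9783 + 0.1228i + 0.1267j + 0.1082k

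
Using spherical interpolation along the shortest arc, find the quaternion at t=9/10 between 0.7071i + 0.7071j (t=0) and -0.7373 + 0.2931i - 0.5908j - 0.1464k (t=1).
0.709 - 0.1839i + 0.6661j + 0.1408k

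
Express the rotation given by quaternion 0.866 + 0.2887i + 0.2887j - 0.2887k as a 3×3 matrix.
[[0.6666, 0.6667, 0.3333], [-0.3333, 0.6666, -0.6667], [-0.6667, 0.3333, 0.6666]]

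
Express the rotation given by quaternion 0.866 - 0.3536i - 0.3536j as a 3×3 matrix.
[[0.7499, 0.2501, -0.6124], [0.2501, 0.7499, 0.6124], [0.6124, -0.6124, 0.4999]]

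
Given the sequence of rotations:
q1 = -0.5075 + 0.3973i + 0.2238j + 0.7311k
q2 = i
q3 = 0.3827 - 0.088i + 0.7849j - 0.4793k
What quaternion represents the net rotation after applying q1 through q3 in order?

q2 · q1 = -0.3973 - 0.5075i - 0.7311j + 0.2238k
q3 · q2 · q1 = 0.4844 - 0.334i - 0.3287j + 0.7387k
0.4844 - 0.334i - 0.3287j + 0.7387k


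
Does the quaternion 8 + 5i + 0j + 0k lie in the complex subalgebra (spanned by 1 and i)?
Yes. The quaternion 8 + 5i has j- and k-coefficients y = z = 0, so it lies in the complex subalgebra spanned by 1 and i.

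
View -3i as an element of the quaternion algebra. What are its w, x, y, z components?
0 - 3i + 0j + 0k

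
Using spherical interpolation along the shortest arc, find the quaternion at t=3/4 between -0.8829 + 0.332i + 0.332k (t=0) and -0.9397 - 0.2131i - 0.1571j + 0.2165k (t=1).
-0.9565 - 0.0763i - 0.1209j + 0.2543k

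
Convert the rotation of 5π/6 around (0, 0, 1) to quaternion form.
0.2588 + 0.9659k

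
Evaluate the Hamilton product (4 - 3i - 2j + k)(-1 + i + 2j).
3 + 5i + 11j - 5k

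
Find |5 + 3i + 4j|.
√50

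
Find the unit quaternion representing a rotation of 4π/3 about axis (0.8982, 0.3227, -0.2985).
-0.5 + 0.7779i + 0.2795j - 0.2585k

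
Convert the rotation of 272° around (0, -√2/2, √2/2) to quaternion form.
-0.7193 - 0.4912j + 0.4912k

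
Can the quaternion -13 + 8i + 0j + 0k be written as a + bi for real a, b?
Yes. The quaternion -13 + 8i has j- and k-coefficients y = z = 0, so it lies in the complex subalgebra spanned by 1 and i.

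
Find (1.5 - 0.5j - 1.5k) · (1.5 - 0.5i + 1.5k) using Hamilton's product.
4.5 - 1.5i - 0.25k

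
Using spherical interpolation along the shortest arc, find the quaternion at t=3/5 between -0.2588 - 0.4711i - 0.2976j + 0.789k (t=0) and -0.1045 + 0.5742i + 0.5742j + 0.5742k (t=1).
-0.2321 + 0.1857i + 0.2856j + 0.9111k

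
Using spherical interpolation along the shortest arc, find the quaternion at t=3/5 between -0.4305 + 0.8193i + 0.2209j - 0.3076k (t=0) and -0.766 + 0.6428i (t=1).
-0.654 + 0.7398i + 0.0921j - 0.1283k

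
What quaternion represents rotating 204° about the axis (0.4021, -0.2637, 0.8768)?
-0.2079 + 0.3933i - 0.2579j + 0.8576k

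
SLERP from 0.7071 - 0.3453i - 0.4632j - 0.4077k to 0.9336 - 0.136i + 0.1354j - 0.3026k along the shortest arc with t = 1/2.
0.8726 - 0.256i - 0.1743j - 0.3778k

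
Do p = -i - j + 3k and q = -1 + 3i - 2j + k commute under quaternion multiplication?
No: pq = -2 + 6i + 11j + 2k ≠ -2 - 4i - 9j - 8k = qp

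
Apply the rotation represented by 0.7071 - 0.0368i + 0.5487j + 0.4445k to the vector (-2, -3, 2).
(3.488, -1.903, 1.1)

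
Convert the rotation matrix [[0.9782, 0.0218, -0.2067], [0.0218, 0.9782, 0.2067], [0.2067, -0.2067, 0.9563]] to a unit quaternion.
0.989 - 0.1045i - 0.1045j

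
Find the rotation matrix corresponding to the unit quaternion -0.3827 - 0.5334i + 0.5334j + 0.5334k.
[[-0.1381, -0.1608, -0.9773], [-0.9773, -0.1381, 0.1608], [-0.1608, 0.9773, -0.1381]]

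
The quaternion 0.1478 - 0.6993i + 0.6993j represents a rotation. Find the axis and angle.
axis = (-√2/2, √2/2, 0), θ = 163°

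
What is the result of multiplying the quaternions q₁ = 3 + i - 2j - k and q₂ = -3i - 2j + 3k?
2 - 17i - 6j + k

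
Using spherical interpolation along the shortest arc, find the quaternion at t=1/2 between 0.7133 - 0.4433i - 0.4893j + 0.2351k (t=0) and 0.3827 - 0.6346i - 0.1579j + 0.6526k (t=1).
0.5801 - 0.5705i - 0.3425j + 0.4698k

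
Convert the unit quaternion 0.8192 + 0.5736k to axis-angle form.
axis = (0, 0, 1), θ = 70°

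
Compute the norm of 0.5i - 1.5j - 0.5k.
1.658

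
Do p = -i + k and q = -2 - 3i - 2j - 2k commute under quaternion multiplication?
No: pq = -1 + 4i - 5j ≠ -1 + 5j - 4k = qp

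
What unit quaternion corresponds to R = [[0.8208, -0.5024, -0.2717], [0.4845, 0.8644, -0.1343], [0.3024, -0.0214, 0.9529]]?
0.9537 + 0.0296i - 0.1505j + 0.2587k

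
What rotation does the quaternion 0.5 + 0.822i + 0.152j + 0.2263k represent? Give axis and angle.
axis = (0.9492, 0.1755, 0.2613), θ = 2π/3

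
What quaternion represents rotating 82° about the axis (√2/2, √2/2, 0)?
0.7547 + 0.4639i + 0.4639j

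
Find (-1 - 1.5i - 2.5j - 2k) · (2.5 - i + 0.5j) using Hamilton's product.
-2.75 - 1.75i - 4.75j - 8.25k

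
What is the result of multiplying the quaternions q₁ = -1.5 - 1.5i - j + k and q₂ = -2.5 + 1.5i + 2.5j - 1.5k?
10 + 0.5i - 2j - 2.5k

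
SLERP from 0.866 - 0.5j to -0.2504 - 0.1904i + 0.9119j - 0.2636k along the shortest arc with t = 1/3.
0.7098 + 0.0705i - 0.694j + 0.0976k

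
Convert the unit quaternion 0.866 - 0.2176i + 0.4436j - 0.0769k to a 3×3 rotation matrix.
[[0.5946, -0.0599, 0.8018], [-0.3262, 0.8935, 0.3087], [-0.7348, -0.4451, 0.5117]]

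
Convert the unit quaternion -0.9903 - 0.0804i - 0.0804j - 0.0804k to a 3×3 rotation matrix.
[[0.9741, -0.1463, 0.1722], [0.1722, 0.9741, -0.1463], [-0.1463, 0.1722, 0.9741]]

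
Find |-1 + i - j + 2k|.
√7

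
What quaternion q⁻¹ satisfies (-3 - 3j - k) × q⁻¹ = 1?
-0.1579 + 0.1579j + 0.0526k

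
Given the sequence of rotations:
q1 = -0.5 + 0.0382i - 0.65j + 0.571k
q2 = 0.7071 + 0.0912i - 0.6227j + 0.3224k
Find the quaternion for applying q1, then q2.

q2 · q1 = -0.9459 - 0.1646i - 0.188j + 0.2071k
-0.9459 - 0.1646i - 0.188j + 0.2071k


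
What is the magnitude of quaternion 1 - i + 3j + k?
√12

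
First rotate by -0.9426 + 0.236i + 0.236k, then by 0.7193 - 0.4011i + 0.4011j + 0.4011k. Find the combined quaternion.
-0.678 + 0.6425i - 0.1888j - 0.303k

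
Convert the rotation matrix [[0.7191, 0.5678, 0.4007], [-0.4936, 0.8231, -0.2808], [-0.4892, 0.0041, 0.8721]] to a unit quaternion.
0.9239 + 0.0771i + 0.2408j - 0.2872k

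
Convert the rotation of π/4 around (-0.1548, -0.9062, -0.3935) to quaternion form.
0.9239 - 0.0592i - 0.3468j - 0.1506k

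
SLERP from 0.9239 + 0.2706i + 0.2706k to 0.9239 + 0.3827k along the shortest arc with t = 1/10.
0.9275 + 0.2442i + 0.283k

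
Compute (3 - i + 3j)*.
3 + i - 3j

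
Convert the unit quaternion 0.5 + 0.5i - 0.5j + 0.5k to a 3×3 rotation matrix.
[[0, -1, 0], [0, 0, -1], [1, 0, 0]]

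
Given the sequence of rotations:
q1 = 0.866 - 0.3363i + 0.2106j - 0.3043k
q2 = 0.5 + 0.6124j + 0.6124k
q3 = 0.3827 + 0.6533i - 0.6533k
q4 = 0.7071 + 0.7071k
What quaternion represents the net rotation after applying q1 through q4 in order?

q2 · q1 = 0.4904 - 0.4835i + 0.4297j + 0.5841k
q3 · q2 · q1 = 0.8851 + 0.4161i + 0.0987j + 0.1839k
q4 · q3 · q2 · q1 = 0.4958 + 0.2244i + 0.364j + 0.7559k
0.4958 + 0.2244i + 0.364j + 0.7559k


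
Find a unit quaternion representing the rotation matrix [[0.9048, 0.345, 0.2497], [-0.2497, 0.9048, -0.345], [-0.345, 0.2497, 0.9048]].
0.9636 + 0.1543i + 0.1543j - 0.1543k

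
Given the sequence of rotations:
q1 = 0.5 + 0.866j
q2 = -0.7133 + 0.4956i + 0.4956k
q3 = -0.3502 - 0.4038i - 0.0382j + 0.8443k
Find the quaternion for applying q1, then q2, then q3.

q2 · q1 = -0.3567 - 0.1814i - 0.6177j + 0.677k
q3 · q2 · q1 = -0.5435 + 0.7032i + 0.3502j - 0.2957k
-0.5435 + 0.7032i + 0.3502j - 0.2957k


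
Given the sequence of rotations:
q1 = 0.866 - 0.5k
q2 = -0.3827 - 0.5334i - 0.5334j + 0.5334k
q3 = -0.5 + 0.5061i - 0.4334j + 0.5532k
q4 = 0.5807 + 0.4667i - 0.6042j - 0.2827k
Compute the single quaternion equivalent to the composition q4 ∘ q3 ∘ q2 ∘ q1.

q2 · q1 = -0.0647 - 0.1952i - 0.7286j + 0.6533k
q3 · q2 · q1 = -0.546 + 0.1848i - 0.0463j - 0.8158k
q4 · q3 · q2 · q1 = -0.6619 + 0.3323i + 0.6315j - 0.2293k
-0.6619 + 0.3323i + 0.6315j - 0.2293k


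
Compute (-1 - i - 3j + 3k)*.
-1 + i + 3j - 3k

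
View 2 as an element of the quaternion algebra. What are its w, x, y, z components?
2 + 0i + 0j + 0k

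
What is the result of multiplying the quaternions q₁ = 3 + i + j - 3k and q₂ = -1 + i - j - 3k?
-12 - 4i - 4j - 8k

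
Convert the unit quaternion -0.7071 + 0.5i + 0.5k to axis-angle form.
axis = (√2/2, 0, √2/2), θ = 3π/2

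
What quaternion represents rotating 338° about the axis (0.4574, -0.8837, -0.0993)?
-0.9816 + 0.0873i - 0.1686j - 0.0189k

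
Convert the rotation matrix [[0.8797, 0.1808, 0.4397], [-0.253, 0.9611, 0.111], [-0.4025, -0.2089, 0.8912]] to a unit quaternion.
0.9659 - 0.0828i + 0.218j - 0.1123k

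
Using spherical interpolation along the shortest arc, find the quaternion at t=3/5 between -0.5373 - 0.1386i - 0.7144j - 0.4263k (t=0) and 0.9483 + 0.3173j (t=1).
-0.8371 - 0.06i - 0.5115j - 0.1846k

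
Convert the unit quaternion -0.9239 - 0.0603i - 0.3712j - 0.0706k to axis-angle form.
axis = (-0.1576, -0.9701, -0.1845), θ = 7π/4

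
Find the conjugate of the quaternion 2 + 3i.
2 - 3i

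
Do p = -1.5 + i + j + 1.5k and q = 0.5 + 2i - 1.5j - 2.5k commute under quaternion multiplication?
No: pq = 2.5 - 2.75i + 8.25j + k ≠ 2.5 - 2.25i - 2.75j + 8k = qp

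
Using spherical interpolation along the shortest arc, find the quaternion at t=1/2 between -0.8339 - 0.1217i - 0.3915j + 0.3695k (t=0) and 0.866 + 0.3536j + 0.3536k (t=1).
-0.9139 - 0.0654i - 0.4006j + 0.0085k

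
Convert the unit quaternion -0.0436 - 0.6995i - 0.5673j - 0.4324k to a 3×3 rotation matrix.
[[-0.0176, 0.7559, 0.6544], [0.8314, -0.3525, 0.4296], [0.5555, 0.5516, -0.6223]]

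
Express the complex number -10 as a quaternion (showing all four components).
-10 + 0i + 0j + 0k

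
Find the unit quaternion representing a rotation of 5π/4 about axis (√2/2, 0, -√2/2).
-0.3827 + 0.6533i - 0.6533k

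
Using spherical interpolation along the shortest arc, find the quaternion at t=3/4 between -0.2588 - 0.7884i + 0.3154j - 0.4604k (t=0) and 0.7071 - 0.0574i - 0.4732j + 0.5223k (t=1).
-0.6507 - 0.1864i + 0.4775j - 0.5602k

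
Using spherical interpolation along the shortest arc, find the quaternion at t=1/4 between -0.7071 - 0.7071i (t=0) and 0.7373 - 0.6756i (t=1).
-0.9196 - 0.3927i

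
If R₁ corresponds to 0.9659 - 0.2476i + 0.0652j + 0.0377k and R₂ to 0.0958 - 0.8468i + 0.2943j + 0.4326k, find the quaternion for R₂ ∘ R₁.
-0.1526 - 0.8588i + 0.2153j + 0.4391k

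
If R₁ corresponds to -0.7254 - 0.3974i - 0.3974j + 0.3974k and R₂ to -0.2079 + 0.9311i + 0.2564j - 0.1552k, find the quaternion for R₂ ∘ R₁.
0.6844 - 0.5526i - 0.4117j - 0.2382k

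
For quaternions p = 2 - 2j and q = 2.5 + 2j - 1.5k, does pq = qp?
No: pq = 9 + 3i - j - 3k ≠ 9 - 3i - j - 3k = qp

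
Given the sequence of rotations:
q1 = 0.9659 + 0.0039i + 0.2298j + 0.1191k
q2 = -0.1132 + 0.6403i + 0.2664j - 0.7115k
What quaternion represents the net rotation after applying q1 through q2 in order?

q2 · q1 = -0.0883 + 0.8133i + 0.1523j - 0.5546k
-0.0883 + 0.8133i + 0.1523j - 0.5546k


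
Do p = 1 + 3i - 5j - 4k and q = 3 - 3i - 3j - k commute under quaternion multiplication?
No: pq = -7 - i - 3j - 37k ≠ -7 + 13i - 33j + 11k = qp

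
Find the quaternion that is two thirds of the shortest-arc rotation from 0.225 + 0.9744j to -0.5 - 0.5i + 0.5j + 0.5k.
-0.29 - 0.3835i + 0.7885j + 0.3835k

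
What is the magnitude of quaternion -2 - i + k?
√6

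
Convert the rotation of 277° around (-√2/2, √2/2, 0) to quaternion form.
-0.749 - 0.4685i + 0.4685j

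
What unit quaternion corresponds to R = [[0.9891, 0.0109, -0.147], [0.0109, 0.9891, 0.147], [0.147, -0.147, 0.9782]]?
0.9945 - 0.0739i - 0.0739j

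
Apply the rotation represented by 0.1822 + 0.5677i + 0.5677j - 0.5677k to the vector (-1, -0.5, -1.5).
(0.52, 0.984, 1.504)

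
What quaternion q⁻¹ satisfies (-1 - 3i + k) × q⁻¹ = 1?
-0.0909 + 0.2727i - 0.0909k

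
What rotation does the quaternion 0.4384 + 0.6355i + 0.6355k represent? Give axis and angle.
axis = (√2/2, 0, √2/2), θ = 128°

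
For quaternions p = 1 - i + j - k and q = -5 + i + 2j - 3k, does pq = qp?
No: pq = -9 + 5i - 7j - k ≠ -9 + 7i + j + 5k = qp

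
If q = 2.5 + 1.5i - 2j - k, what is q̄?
2.5 - 1.5i + 2j + k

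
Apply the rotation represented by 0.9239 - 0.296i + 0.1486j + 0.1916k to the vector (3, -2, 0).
(3.531, -0.704, -0.184)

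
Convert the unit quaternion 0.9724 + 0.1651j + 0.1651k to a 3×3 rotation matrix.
[[0.891, -0.3211, 0.3211], [0.3211, 0.9455, 0.0545], [-0.3211, 0.0545, 0.9455]]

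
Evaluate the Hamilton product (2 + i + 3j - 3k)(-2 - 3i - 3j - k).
5 - 20i - 2j + 10k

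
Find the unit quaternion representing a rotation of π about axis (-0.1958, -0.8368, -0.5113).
-0.1958i - 0.8368j - 0.5113k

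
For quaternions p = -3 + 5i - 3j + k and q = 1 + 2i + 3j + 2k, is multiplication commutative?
No: pq = -6 - 10i - 20j + 16k ≠ -6 + 8i - 4j - 26k = qp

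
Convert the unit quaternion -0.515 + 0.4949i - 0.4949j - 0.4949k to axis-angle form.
axis = (√3/3, -√3/3, -√3/3), θ = 242°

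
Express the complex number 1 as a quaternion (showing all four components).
1 + 0i + 0j + 0k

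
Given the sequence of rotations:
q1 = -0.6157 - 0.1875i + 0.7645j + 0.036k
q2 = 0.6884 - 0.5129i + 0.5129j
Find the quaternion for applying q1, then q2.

q2 · q1 = -0.9121 + 0.2052i + 0.229j - 0.2712k
-0.9121 + 0.2052i + 0.229j - 0.2712k


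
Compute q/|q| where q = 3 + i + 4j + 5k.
0.4201 + 0.14i + 0.5601j + 0.7001k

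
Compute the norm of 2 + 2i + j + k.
√10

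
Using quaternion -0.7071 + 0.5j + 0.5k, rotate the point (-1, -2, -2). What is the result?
(0, -1.293, -2.707)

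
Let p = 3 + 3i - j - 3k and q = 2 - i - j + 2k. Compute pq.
14 - 2i - 8j - 4k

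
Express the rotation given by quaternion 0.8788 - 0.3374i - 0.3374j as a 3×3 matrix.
[[0.7723, 0.2277, -0.593], [0.2277, 0.7723, 0.593], [0.593, -0.593, 0.5446]]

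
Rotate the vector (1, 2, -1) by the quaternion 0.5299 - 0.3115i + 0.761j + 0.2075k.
(-2.31, 0.54, -0.612)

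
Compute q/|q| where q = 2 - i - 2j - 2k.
0.5547 - 0.2774i - 0.5547j - 0.5547k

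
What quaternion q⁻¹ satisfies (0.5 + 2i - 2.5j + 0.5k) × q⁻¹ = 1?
0.0465 - 0.186i + 0.2326j - 0.0465k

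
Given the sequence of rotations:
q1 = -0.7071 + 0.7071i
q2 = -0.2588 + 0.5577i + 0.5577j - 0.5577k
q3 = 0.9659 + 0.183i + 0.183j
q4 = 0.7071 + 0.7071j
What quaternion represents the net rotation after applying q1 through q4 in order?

q2 · q1 = -0.2114 - 0.5773i - 0.7887j
q3 · q2 · q1 = 0.0458 - 0.5963i - 0.8005j - 0.0387k
q4 · q3 · q2 · q1 = 0.5984 - 0.449i - 0.5336j + 0.3943k
0.5984 - 0.449i - 0.5336j + 0.3943k


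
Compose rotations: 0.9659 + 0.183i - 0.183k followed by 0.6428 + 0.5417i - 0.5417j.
0.5217 + 0.74i - 0.4241j - 0.0185k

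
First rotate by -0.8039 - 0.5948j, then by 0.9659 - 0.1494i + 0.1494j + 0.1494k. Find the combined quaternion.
-0.6876 + 0.209i - 0.6946j - 0.0312k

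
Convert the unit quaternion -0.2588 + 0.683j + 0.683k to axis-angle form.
axis = (0, √2/2, √2/2), θ = 7π/6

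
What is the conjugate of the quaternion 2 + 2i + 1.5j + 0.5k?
2 - 2i - 1.5j - 0.5k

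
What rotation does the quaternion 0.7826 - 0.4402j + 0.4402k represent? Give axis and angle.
axis = (0, -√2/2, √2/2), θ = 77°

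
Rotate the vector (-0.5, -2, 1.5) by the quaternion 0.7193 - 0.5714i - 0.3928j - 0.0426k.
(-2.139, 0.403, 1.328)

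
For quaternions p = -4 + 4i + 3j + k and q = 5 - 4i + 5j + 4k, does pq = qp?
No: pq = -23 + 43i - 25j + 21k ≠ -23 + 29i + 15j - 43k = qp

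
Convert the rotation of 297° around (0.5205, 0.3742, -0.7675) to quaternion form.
-0.8526 + 0.272i + 0.1955j - 0.401k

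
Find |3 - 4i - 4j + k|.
√42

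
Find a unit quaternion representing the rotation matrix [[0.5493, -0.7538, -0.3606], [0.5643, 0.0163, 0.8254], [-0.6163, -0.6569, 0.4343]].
0.7071 - 0.5241i + 0.0904j + 0.466k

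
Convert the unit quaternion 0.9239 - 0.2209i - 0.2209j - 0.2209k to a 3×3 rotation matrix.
[[0.8048, 0.5058, -0.3106], [-0.3106, 0.8048, 0.5058], [0.5058, -0.3106, 0.8048]]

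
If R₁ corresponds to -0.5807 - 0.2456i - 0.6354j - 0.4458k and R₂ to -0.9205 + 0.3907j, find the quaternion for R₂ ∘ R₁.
0.7828 + 0.0519i + 0.358j + 0.5063k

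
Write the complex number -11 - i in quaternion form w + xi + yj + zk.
-11 - i + 0j + 0k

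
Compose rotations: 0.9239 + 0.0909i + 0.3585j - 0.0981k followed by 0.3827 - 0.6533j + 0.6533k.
0.6519 - 0.1353i - 0.407j + 0.6254k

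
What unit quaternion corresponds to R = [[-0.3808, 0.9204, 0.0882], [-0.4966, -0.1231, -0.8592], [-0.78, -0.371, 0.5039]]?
-0.5 - 0.2441i - 0.4341j + 0.7085k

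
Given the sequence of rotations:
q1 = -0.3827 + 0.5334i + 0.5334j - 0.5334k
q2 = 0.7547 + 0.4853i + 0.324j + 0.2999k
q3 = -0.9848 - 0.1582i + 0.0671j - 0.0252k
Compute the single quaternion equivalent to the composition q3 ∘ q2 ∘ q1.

q2 · q1 = -0.5605 - 0.116i + 0.6974j - 0.4313k
q3 · q2 · q1 = 0.476 + 0.1915i - 0.7897j + 0.3363k
0.476 + 0.1915i - 0.7897j + 0.3363k


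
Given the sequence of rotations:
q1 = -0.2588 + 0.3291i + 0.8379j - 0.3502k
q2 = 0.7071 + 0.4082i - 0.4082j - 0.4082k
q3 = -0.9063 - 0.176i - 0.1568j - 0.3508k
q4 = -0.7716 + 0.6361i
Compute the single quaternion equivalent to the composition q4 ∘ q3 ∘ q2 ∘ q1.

q2 · q1 = -0.1183 + 0.612i + 0.7067j + 0.3344k
q3 · q2 · q1 = 0.443 - 0.3384i - 0.7778j - 0.29k
q4 · q3 · q2 · q1 = -0.1266 + 0.5429i + 0.7846j - 0.271k
-0.1266 + 0.5429i + 0.7846j - 0.271k


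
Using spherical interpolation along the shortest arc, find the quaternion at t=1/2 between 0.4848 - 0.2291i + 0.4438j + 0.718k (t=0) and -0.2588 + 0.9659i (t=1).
0.4531 - 0.7281i + 0.2704j + 0.4375k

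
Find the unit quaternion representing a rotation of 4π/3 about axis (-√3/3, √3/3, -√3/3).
-0.5 - 0.5i + 0.5j - 0.5k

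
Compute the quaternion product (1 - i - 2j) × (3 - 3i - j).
-2 - 6i - 7j - 5k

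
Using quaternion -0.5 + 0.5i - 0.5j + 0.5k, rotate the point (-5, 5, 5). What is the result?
(5, 5, -5)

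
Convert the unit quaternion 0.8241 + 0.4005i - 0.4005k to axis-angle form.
axis = (√2/2, 0, -√2/2), θ = 69°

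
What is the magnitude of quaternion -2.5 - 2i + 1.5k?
3.536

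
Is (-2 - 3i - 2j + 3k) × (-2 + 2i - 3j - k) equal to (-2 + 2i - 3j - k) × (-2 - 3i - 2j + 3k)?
No: pq = 7 + 13i + 13j + 9k ≠ 7 - 9i + 7j - 17k = qp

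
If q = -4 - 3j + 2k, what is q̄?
-4 + 3j - 2k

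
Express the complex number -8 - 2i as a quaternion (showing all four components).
-8 - 2i + 0j + 0k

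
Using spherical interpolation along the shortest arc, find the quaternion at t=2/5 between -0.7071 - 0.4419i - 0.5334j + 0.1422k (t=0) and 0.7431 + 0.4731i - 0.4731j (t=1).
-0.8337 - 0.5252i - 0.1402j + 0.097k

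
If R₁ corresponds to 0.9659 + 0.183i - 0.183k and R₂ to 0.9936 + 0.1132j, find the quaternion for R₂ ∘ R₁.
0.9597 + 0.1611i + 0.1093j - 0.2025k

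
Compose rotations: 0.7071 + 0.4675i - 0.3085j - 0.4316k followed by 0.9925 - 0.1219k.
0.6492 + 0.4264i - 0.3632j - 0.5146k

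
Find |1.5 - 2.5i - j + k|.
3.24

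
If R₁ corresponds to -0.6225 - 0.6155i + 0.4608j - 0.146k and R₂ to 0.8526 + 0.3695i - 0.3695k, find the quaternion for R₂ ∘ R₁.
-0.3573 - 0.5845i + 0.6743j + 0.2758k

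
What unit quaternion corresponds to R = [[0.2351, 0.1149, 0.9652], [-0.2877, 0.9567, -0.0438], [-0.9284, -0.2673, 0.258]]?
0.7826 - 0.0714i + 0.6049j - 0.1286k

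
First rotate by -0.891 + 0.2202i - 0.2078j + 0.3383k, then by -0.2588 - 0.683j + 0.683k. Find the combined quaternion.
-0.1424 - 0.1461i + 0.8127j - 0.5457k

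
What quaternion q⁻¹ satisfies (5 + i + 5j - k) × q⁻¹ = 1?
0.0962 - 0.0192i - 0.0962j + 0.0192k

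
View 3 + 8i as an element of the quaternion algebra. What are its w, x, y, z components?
3 + 8i + 0j + 0k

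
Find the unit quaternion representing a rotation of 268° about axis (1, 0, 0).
-0.6947 + 0.7193i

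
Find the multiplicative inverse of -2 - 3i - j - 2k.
-0.1111 + 0.1667i + 0.0556j + 0.1111k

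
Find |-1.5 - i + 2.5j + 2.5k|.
3.969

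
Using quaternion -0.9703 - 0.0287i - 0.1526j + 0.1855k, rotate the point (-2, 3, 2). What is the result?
(-0.092, 3.266, 2.514)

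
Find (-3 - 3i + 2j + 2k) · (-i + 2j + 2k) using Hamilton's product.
-11 + 3i - 2j - 10k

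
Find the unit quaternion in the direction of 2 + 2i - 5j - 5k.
0.2626 + 0.2626i - 0.6565j - 0.6565k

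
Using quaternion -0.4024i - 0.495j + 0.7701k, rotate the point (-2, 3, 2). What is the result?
(1.308, -3.851, -0.675)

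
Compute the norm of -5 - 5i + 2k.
√54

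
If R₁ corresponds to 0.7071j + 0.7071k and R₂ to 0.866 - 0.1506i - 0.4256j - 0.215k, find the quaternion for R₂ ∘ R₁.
0.453 - 0.1489i + 0.7188j + 0.5059k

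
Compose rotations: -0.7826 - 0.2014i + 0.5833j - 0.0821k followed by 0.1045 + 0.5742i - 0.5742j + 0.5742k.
0.4159 - 0.7582i + 0.4418j - 0.2387k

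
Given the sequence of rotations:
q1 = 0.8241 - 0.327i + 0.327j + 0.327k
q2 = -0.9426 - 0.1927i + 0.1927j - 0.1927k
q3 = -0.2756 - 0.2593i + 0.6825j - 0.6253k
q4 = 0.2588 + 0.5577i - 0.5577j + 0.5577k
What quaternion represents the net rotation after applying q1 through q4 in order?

q2 · q1 = -0.8398 + 0.2755i - 0.0234j - 0.467k
q3 · q2 · q1 = 0.0268 - 0.1915i - 0.8601j + 0.4719k
q4 · q3 · q2 · q1 = -0.6291 + 0.1819i - 0.6075j - 0.4494k
-0.6291 + 0.1819i - 0.6075j - 0.4494k


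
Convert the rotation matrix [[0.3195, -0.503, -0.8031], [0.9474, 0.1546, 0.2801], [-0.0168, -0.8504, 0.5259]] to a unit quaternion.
0.7071 - 0.3997i - 0.278j + 0.5128k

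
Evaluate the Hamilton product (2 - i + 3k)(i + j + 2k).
-5 - i + 7j + 3k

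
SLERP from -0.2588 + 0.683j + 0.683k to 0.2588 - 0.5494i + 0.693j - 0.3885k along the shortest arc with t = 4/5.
0.1642 - 0.505i + 0.8316j - 0.1626k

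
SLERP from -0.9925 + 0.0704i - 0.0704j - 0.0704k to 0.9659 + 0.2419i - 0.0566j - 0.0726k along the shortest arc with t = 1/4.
-0.9986 - 0.0085i - 0.0389j - 0.0348k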